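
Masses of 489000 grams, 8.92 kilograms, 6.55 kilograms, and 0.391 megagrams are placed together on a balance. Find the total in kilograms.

In kilograms:
  489000 grams = 489000 × 10^-3 kilograms = 489
  8.92 kilograms → 8.92
  6.55 kilograms → 6.55
  0.391 megagrams = 0.391 × 10^3 kilograms = 391
Sum: 489 + 8.92 + 6.55 + 391 = 895.47

895.47 kilograms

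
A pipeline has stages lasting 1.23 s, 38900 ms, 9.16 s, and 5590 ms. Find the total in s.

54.88 s

In s:
  1.23 s → 1.23
  38900 ms = 38900e-3 s = 38.9
  9.16 s → 9.16
  5590 ms = 5590e-3 s = 5.59
Sum: 1.23 + 38.9 + 9.16 + 5.59 = 54.88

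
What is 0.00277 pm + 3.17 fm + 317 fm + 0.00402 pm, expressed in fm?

326.96 fm

In fm:
  0.00277 pm = 0.00277 × 10^3 fm = 2.77
  3.17 fm → 3.17
  317 fm → 317
  0.00402 pm = 0.00402 × 10^3 fm = 4.02
Sum: 2.77 + 3.17 + 317 + 4.02 = 326.96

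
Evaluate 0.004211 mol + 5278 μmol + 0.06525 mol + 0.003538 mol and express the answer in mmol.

In mmol:
  0.004211 mol = 0.004211e3 mmol = 4.211
  5278 μmol = 5278e-3 mmol = 5.278
  0.06525 mol = 0.06525e3 mmol = 65.25
  0.003538 mol = 0.003538e3 mmol = 3.538
Sum: 4.211 + 5.278 + 65.25 + 3.538 = 78.277

78.277 mmol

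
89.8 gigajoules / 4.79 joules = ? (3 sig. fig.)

18700000000

(89.8e9) / (4.79) = 18.75e9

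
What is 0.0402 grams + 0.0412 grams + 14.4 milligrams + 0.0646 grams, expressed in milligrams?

In milligrams:
  0.0402 grams = 0.0402 × 10^3 milligrams = 40.2
  0.0412 grams = 0.0412 × 10^3 milligrams = 41.2
  14.4 milligrams → 14.4
  0.0646 grams = 0.0646 × 10^3 milligrams = 64.6
Sum: 40.2 + 41.2 + 14.4 + 64.6 = 160.4

160.4 milligrams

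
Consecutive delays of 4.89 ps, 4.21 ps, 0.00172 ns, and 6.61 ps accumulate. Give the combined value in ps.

In ps:
  4.89 ps → 4.89
  4.21 ps → 4.21
  0.00172 ns = 0.00172e3 ps = 1.72
  6.61 ps → 6.61
Sum: 4.89 + 4.21 + 1.72 + 6.61 = 17.43

17.43 ps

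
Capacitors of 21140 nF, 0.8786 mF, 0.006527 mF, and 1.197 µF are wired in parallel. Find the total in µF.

In µF:
  21140 nF = 21140e-3 µF = 21.14
  0.8786 mF = 0.8786e3 µF = 878.6
  0.006527 mF = 0.006527e3 µF = 6.527
  1.197 µF → 1.197
Sum: 21.14 + 878.6 + 6.527 + 1.197 = 907.464

907.464 µF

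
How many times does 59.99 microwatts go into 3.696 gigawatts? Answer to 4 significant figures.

(3.696e9) / (59.99e-6) = 0.06161e15

61610000000000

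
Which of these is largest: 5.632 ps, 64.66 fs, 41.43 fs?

5.632 ps = 0.000000000005632 s
64.66 fs = 0.00000000000006466 s
41.43 fs = 0.00000000000004143 s

5.632 ps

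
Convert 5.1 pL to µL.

0.0000051 µL

pico = 1e-12, micro = 1e-6; factor is 1e-6.
5.1 × 1e-6 = 0.0000051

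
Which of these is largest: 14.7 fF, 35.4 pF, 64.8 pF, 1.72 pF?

14.7 fF = 0.0000000000000147 F
35.4 pF = 0.0000000000354 F
64.8 pF = 0.0000000000648 F
1.72 pF = 0.00000000000172 F

64.8 pF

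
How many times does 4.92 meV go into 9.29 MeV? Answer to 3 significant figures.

(9.29 × 10^6) / (4.92 × 10^-3) = 1.888 × 10^9

1890000000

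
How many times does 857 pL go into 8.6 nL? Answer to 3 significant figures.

10.0

(8.6 × 10^-9) / (857 × 10^-12) = 0.01004 × 10^3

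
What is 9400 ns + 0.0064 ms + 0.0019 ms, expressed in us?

17.7 us

In us:
  9400 ns = 9400 × 10^-3 us = 9.4
  0.0064 ms = 0.0064 × 10^3 us = 6.4
  0.0019 ms = 0.0019 × 10^3 us = 1.9
Sum: 9.4 + 6.4 + 1.9 = 17.7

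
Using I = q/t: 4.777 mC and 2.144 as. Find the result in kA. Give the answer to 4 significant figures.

(4.777 × 10⁻³) / (2.144 × 10⁻¹⁸) = 2.22808 × 10¹⁵ A

2228000000000 kA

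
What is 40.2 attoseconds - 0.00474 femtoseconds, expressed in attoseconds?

In attoseconds:
  40.2 attoseconds → 40.2
  0.00474 femtoseconds = 0.00474 × 10³ attoseconds = 4.74
Difference: 40.2 - 4.74 = 35.46

35.46 attoseconds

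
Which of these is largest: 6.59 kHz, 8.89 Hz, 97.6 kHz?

97.6 kHz

6.59 kHz = 6590 Hz
8.89 Hz = 8.89 Hz
97.6 kHz = 97600 Hz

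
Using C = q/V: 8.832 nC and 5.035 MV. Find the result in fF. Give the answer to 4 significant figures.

(8.832 × 10^-9) / (5.035 × 10^6) = 1.75412 × 10^-15 F

1.754 fF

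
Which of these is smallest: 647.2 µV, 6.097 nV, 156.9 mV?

647.2 µV = 0.0006472 V
6.097 nV = 0.000000006097 V
156.9 mV = 0.1569 V

6.097 nV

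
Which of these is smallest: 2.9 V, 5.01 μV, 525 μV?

5.01 μV

2.9 V = 2.9 V
5.01 μV = 0.00000501 V
525 μV = 0.000525 V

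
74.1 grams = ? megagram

(no prefix) = 10^0, mega = 10^6; factor is 10^-6.
74.1 × 10^-6 = 0.0000741

0.0000741 megagrams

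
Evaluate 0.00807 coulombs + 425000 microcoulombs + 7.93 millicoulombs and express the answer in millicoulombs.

441 millicoulombs

In millicoulombs:
  0.00807 coulombs = 0.00807e3 millicoulombs = 8.07
  425000 microcoulombs = 425000e-3 millicoulombs = 425
  7.93 millicoulombs → 7.93
Sum: 8.07 + 425 + 7.93 = 441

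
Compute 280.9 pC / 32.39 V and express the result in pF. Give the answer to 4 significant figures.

8.672 pF

(280.9e-12) / (32.39) = 8.67243e-12 F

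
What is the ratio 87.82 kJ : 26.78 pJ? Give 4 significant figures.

3279000000000000

(87.82 × 10³) / (26.78 × 10⁻¹²) = 3.2793 × 10¹⁵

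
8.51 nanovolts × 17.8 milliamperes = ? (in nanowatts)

8.51 × 10⁻⁹ × 17.8 × 10⁻³ = 151.478 × 10⁻¹² W

0.151478 nanowatts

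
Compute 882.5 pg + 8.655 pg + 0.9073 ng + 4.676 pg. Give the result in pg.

In pg:
  882.5 pg → 882.5
  8.655 pg → 8.655
  0.9073 ng = 0.9073e3 pg = 907.3
  4.676 pg → 4.676
Sum: 882.5 + 8.655 + 907.3 + 4.676 = 1803.131

1803.131 pg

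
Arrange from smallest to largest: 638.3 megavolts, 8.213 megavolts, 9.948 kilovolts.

9.948 kilovolts < 8.213 megavolts < 638.3 megavolts

638.3 megavolts = 638300000 volts
8.213 megavolts = 8213000 volts
9.948 kilovolts = 9948 volts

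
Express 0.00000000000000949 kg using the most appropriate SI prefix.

9.49 pg

= 9.49e-12 g; 1e-12 is pico.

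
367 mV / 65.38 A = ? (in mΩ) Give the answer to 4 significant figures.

5.613 mΩ

(367 × 10⁻³) / (65.38) = 5.61334 × 10⁻³ Ω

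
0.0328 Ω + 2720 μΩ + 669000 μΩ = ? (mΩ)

704.52 mΩ

In mΩ:
  0.0328 Ω = 0.0328 × 10^3 mΩ = 32.8
  2720 μΩ = 2720 × 10^-3 mΩ = 2.72
  669000 μΩ = 669000 × 10^-3 mΩ = 669
Sum: 32.8 + 2.72 + 669 = 704.52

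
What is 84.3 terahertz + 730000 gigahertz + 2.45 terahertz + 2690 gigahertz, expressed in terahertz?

In terahertz:
  84.3 terahertz → 84.3
  730000 gigahertz = 730000 × 10⁻³ terahertz = 730
  2.45 terahertz → 2.45
  2690 gigahertz = 2690 × 10⁻³ terahertz = 2.69
Sum: 84.3 + 730 + 2.45 + 2.69 = 819.44

819.44 terahertz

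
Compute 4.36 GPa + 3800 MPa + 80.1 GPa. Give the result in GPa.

In GPa:
  4.36 GPa → 4.36
  3800 MPa = 3800 × 10⁻³ GPa = 3.8
  80.1 GPa → 80.1
Sum: 4.36 + 3.8 + 80.1 = 88.26

88.26 GPa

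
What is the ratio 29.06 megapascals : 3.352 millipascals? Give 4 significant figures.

(29.06 × 10^6) / (3.352 × 10^-3) = 8.6695 × 10^9

8669000000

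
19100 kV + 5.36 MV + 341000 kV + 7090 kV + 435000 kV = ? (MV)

In MV:
  19100 kV = 19100 × 10^-3 MV = 19.1
  5.36 MV → 5.36
  341000 kV = 341000 × 10^-3 MV = 341
  7090 kV = 7090 × 10^-3 MV = 7.09
  435000 kV = 435000 × 10^-3 MV = 435
Sum: 19.1 + 5.36 + 341 + 7.09 + 435 = 807.55

807.55 MV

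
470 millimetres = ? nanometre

470000000 nanometres

milli = 1e-3, nano = 1e-9; factor is 1e6.
470 × 1e6 = 470000000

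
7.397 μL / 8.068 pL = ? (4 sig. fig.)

916800

(7.397 × 10^-6) / (8.068 × 10^-12) = 0.91683 × 10^6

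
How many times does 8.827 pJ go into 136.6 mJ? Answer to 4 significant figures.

15480000000

(136.6 × 10⁻³) / (8.827 × 10⁻¹²) = 15.475 × 10⁹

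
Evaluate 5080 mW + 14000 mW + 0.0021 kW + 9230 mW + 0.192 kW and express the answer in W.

222.41 W

In W:
  5080 mW = 5080 × 10⁻³ W = 5.08
  14000 mW = 14000 × 10⁻³ W = 14
  0.0021 kW = 0.0021 × 10³ W = 2.1
  9230 mW = 9230 × 10⁻³ W = 9.23
  0.192 kW = 0.192 × 10³ W = 192
Sum: 5.08 + 14 + 2.1 + 9.23 + 192 = 222.41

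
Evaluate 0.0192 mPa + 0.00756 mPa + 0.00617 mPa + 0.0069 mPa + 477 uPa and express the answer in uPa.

516.83 uPa

In uPa:
  0.0192 mPa = 0.0192e3 uPa = 19.2
  0.00756 mPa = 0.00756e3 uPa = 7.56
  0.00617 mPa = 0.00617e3 uPa = 6.17
  0.0069 mPa = 0.0069e3 uPa = 6.9
  477 uPa → 477
Sum: 19.2 + 7.56 + 6.17 + 6.9 + 477 = 516.83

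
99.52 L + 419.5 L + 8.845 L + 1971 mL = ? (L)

In L:
  99.52 L → 99.52
  419.5 L → 419.5
  8.845 L → 8.845
  1971 mL = 1971 × 10^-3 L = 1.971
Sum: 99.52 + 419.5 + 8.845 + 1.971 = 529.836

529.836 L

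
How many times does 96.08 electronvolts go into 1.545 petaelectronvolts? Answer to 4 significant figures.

(1.545 × 10¹⁵) / (96.08) = 0.01608 × 10¹⁵

16080000000000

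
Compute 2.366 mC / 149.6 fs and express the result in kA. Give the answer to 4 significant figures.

(2.366e-3) / (149.6e-15) = 0.0158155e12 A

15820000 kA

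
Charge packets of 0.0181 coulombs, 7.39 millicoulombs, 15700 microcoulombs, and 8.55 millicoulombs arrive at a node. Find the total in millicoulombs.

49.74 millicoulombs

In millicoulombs:
  0.0181 coulombs = 0.0181e3 millicoulombs = 18.1
  7.39 millicoulombs → 7.39
  15700 microcoulombs = 15700e-3 millicoulombs = 15.7
  8.55 millicoulombs → 8.55
Sum: 18.1 + 7.39 + 15.7 + 8.55 = 49.74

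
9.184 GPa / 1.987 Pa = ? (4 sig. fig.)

(9.184e9) / (1.987) = 4.622e9

4622000000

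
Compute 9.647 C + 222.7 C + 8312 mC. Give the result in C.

In C:
  9.647 C → 9.647
  222.7 C → 222.7
  8312 mC = 8312 × 10^-3 C = 8.312
Sum: 9.647 + 222.7 + 8.312 = 240.659

240.659 C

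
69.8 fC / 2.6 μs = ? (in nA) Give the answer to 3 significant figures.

26.8 nA

(69.8 × 10^-15) / (2.6 × 10^-6) = 26.846 × 10^-9 A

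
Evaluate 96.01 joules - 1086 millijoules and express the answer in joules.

94.924 joules

In joules:
  96.01 joules → 96.01
  1086 millijoules = 1086 × 10^-3 joules = 1.086
Difference: 96.01 - 1.086 = 94.924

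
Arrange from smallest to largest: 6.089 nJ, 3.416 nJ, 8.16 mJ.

3.416 nJ < 6.089 nJ < 8.16 mJ

6.089 nJ = 0.000000006089 J
3.416 nJ = 0.000000003416 J
8.16 mJ = 0.00816 J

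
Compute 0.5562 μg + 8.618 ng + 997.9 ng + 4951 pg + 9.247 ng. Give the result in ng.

1576.916 ng

In ng:
  0.5562 μg = 0.5562 × 10^3 ng = 556.2
  8.618 ng → 8.618
  997.9 ng → 997.9
  4951 pg = 4951 × 10^-3 ng = 4.951
  9.247 ng → 9.247
Sum: 556.2 + 8.618 + 997.9 + 4.951 + 9.247 = 1576.916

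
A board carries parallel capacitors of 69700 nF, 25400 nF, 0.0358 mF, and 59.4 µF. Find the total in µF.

190.3 µF

In µF:
  69700 nF = 69700 × 10⁻³ µF = 69.7
  25400 nF = 25400 × 10⁻³ µF = 25.4
  0.0358 mF = 0.0358 × 10³ µF = 35.8
  59.4 µF → 59.4
Sum: 69.7 + 25.4 + 35.8 + 59.4 = 190.3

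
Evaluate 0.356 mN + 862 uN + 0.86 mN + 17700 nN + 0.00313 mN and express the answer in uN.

In uN:
  0.356 mN = 0.356e3 uN = 356
  862 uN → 862
  0.86 mN = 0.86e3 uN = 860
  17700 nN = 17700e-3 uN = 17.7
  0.00313 mN = 0.00313e3 uN = 3.13
Sum: 356 + 862 + 860 + 17.7 + 3.13 = 2098.83

2098.83 uN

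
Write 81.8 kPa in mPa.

81800000 mPa

kilo = 1e3, milli = 1e-3; factor is 1e6.
81.8 × 1e6 = 81800000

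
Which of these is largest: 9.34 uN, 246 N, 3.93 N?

246 N

9.34 uN = 0.00000934 N
246 N = 246 N
3.93 N = 3.93 N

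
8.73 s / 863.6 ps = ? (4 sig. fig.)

10110000000

(8.73) / (863.6 × 10⁻¹²) = 0.010109 × 10¹²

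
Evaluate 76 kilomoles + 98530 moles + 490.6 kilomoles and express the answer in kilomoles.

665.13 kilomoles

In kilomoles:
  76 kilomoles → 76
  98530 moles = 98530e-3 kilomoles = 98.53
  490.6 kilomoles → 490.6
Sum: 76 + 98.53 + 490.6 = 665.13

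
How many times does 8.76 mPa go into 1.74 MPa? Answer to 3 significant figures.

(1.74e6) / (8.76e-3) = 0.1986e9

199000000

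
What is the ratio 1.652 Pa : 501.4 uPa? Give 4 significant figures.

3295

(1.652) / (501.4 × 10⁻⁶) = 0.0032948 × 10⁶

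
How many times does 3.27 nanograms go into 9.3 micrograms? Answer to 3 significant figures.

2840

(9.3 × 10^-6) / (3.27 × 10^-9) = 2.844 × 10^3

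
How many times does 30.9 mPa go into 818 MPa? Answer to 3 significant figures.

(818 × 10⁶) / (30.9 × 10⁻³) = 26.47 × 10⁹

26500000000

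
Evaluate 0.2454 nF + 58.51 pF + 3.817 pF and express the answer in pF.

307.727 pF

In pF:
  0.2454 nF = 0.2454 × 10^3 pF = 245.4
  58.51 pF → 58.51
  3.817 pF → 3.817
Sum: 245.4 + 58.51 + 3.817 = 307.727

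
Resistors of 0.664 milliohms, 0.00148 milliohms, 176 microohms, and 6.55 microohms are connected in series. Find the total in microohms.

848.03 microohms

In microohms:
  0.664 milliohms = 0.664 × 10^3 microohms = 664
  0.00148 milliohms = 0.00148 × 10^3 microohms = 1.48
  176 microohms → 176
  6.55 microohms → 6.55
Sum: 664 + 1.48 + 176 + 6.55 = 848.03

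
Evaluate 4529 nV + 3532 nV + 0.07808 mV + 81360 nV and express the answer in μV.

In μV:
  4529 nV = 4529 × 10⁻³ μV = 4.529
  3532 nV = 3532 × 10⁻³ μV = 3.532
  0.07808 mV = 0.07808 × 10³ μV = 78.08
  81360 nV = 81360 × 10⁻³ μV = 81.36
Sum: 4.529 + 3.532 + 78.08 + 81.36 = 167.501

167.501 μV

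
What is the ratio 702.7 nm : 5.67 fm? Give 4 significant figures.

123900000

(702.7e-9) / (5.67e-15) = 123.93e6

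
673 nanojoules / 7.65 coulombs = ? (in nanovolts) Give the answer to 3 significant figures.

(673 × 10^-9) / (7.65) = 87.974 × 10^-9 V

88.0 nanovolts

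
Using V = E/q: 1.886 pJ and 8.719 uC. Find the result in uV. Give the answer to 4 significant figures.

(1.886 × 10⁻¹²) / (8.719 × 10⁻⁶) = 0.216309 × 10⁻⁶ V

0.2163 uV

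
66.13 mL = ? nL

66130000 nL

milli = 10^-3, nano = 10^-9; factor is 10^6.
66.13 × 10^6 = 66130000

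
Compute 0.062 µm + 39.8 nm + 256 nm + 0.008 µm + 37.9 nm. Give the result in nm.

403.7 nm

In nm:
  0.062 µm = 0.062 × 10³ nm = 62
  39.8 nm → 39.8
  256 nm → 256
  0.008 µm = 0.008 × 10³ nm = 8
  37.9 nm → 37.9
Sum: 62 + 39.8 + 256 + 8 + 37.9 = 403.7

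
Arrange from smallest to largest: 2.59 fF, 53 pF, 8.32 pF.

2.59 fF = 0.00000000000000259 F
53 pF = 0.000000000053 F
8.32 pF = 0.00000000000832 F

2.59 fF < 8.32 pF < 53 pF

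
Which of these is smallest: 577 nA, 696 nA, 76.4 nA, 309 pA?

577 nA = 0.000000577 A
696 nA = 0.000000696 A
76.4 nA = 0.0000000764 A
309 pA = 0.000000000309 A

309 pA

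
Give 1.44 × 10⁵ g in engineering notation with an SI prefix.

= 144 × 10³ g; 10³ is kilo.

144 kg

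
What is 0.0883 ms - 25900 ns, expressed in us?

62.4 us

In us:
  0.0883 ms = 0.0883 × 10^3 us = 88.3
  25900 ns = 25900 × 10^-3 us = 25.9
Difference: 88.3 - 25.9 = 62.4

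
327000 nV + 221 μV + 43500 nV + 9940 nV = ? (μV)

601.44 μV

In μV:
  327000 nV = 327000 × 10⁻³ μV = 327
  221 μV → 221
  43500 nV = 43500 × 10⁻³ μV = 43.5
  9940 nV = 9940 × 10⁻³ μV = 9.94
Sum: 327 + 221 + 43.5 + 9.94 = 601.44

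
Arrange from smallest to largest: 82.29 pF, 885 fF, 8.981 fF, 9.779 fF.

8.981 fF < 9.779 fF < 885 fF < 82.29 pF

82.29 pF = 0.00000000008229 F
885 fF = 0.000000000000885 F
8.981 fF = 0.000000000000008981 F
9.779 fF = 0.000000000000009779 F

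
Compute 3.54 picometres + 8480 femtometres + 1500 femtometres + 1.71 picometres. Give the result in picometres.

In picometres:
  3.54 picometres → 3.54
  8480 femtometres = 8480e-3 picometres = 8.48
  1500 femtometres = 1500e-3 picometres = 1.5
  1.71 picometres → 1.71
Sum: 3.54 + 8.48 + 1.5 + 1.71 = 15.23

15.23 picometres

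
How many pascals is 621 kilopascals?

621000 pascals

kilo = 1e3, (no prefix) = 1e0; factor is 1e3.
621 × 1e3 = 621000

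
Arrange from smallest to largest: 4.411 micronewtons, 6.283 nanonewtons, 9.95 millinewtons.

4.411 micronewtons = 0.000004411 newtons
6.283 nanonewtons = 0.000000006283 newtons
9.95 millinewtons = 0.00995 newtons

6.283 nanonewtons < 4.411 micronewtons < 9.95 millinewtons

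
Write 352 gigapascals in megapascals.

giga = 1e9, mega = 1e6; factor is 1e3.
352 × 1e3 = 352000

352000 megapascals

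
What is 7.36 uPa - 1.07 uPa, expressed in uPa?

6.29 uPa

In uPa:
  7.36 uPa → 7.36
  1.07 uPa → 1.07
Difference: 7.36 - 1.07 = 6.29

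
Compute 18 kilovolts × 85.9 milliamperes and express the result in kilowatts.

1.5462 kilowatts

18 × 10³ × 85.9 × 10⁻³ = 1546.2 W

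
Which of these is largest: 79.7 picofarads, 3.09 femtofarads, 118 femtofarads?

79.7 picofarads = 0.0000000000797 farads
3.09 femtofarads = 0.00000000000000309 farads
118 femtofarads = 0.000000000000118 farads

79.7 picofarads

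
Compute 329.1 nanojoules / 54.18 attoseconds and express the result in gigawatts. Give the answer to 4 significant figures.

6.074 gigawatts

(329.1 × 10^-9) / (54.18 × 10^-18) = 6.0742 × 10^9 W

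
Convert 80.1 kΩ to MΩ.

0.0801 MΩ

kilo = 1e3, mega = 1e6; factor is 1e-3.
80.1 × 1e-3 = 0.0801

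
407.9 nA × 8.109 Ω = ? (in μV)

407.9 × 10⁻⁹ × 8.109 = 3307.6611 × 10⁻⁹ V

3.3076611 μV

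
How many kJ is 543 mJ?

0.000543 kJ

milli = 10⁻³, kilo = 10³; factor is 10⁻⁶.
543 × 10⁻⁶ = 0.000543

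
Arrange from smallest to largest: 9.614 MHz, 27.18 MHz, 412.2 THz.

9.614 MHz < 27.18 MHz < 412.2 THz

9.614 MHz = 9614000 Hz
27.18 MHz = 27180000 Hz
412.2 THz = 412200000000000 Hz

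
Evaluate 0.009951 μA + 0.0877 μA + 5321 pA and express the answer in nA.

In nA:
  0.009951 μA = 0.009951e3 nA = 9.951
  0.0877 μA = 0.0877e3 nA = 87.7
  5321 pA = 5321e-3 nA = 5.321
Sum: 9.951 + 87.7 + 5.321 = 102.972

102.972 nA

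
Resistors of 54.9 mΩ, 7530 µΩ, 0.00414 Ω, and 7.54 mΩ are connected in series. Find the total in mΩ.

In mΩ:
  54.9 mΩ → 54.9
  7530 µΩ = 7530 × 10^-3 mΩ = 7.53
  0.00414 Ω = 0.00414 × 10^3 mΩ = 4.14
  7.54 mΩ → 7.54
Sum: 54.9 + 7.53 + 4.14 + 7.54 = 74.11

74.11 mΩ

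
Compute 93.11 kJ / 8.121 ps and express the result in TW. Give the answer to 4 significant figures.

(93.11e3) / (8.121e-12) = 11.4653e15 W

11470 TW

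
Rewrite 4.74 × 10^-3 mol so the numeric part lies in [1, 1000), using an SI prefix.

= 4.74 × 10^-3 mol; 10^-3 is milli.

4.74 mmol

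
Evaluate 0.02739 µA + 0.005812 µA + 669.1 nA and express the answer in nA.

In nA:
  0.02739 µA = 0.02739 × 10^3 nA = 27.39
  0.005812 µA = 0.005812 × 10^3 nA = 5.812
  669.1 nA → 669.1
Sum: 27.39 + 5.812 + 669.1 = 702.302

702.302 nA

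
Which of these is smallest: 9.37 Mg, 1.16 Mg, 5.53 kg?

9.37 Mg = 9370000 g
1.16 Mg = 1160000 g
5.53 kg = 5530 g

5.53 kg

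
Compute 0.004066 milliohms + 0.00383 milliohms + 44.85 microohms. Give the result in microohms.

In microohms:
  0.004066 milliohms = 0.004066 × 10³ microohms = 4.066
  0.00383 milliohms = 0.00383 × 10³ microohms = 3.83
  44.85 microohms → 44.85
Sum: 4.066 + 3.83 + 44.85 = 52.746

52.746 microohms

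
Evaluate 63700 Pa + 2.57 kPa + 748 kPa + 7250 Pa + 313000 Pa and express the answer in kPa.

1134.52 kPa

In kPa:
  63700 Pa = 63700 × 10^-3 kPa = 63.7
  2.57 kPa → 2.57
  748 kPa → 748
  7250 Pa = 7250 × 10^-3 kPa = 7.25
  313000 Pa = 313000 × 10^-3 kPa = 313
Sum: 63.7 + 2.57 + 748 + 7.25 + 313 = 1134.52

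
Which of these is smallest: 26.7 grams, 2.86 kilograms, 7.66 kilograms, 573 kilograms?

26.7 grams

26.7 grams = 26.7 grams
2.86 kilograms = 2860 grams
7.66 kilograms = 7660 grams
573 kilograms = 573000 grams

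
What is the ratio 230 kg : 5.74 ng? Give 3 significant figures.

40100000000000

(230 × 10³) / (5.74 × 10⁻⁹) = 40.07 × 10¹²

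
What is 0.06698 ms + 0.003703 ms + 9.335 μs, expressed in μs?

In μs:
  0.06698 ms = 0.06698 × 10^3 μs = 66.98
  0.003703 ms = 0.003703 × 10^3 μs = 3.703
  9.335 μs → 9.335
Sum: 66.98 + 3.703 + 9.335 = 80.018

80.018 μs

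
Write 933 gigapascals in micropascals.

giga = 10⁹, micro = 10⁻⁶; factor is 10¹⁵.
933 × 10¹⁵ = 933000000000000000

933000000000000000 micropascals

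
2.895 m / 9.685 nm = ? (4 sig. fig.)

(2.895) / (9.685 × 10⁻⁹) = 0.29892 × 10⁹

298900000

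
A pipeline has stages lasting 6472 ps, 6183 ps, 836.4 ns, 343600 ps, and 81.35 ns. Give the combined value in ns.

In ns:
  6472 ps = 6472 × 10^-3 ns = 6.472
  6183 ps = 6183 × 10^-3 ns = 6.183
  836.4 ns → 836.4
  343600 ps = 343600 × 10^-3 ns = 343.6
  81.35 ns → 81.35
Sum: 6.472 + 6.183 + 836.4 + 343.6 + 81.35 = 1274.005

1274.005 ns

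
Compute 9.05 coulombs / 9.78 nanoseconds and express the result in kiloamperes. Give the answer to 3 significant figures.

(9.05) / (9.78 × 10⁻⁹) = 0.92536 × 10⁹ A

925000 kiloamperes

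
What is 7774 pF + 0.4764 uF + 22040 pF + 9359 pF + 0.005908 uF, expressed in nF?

521.481 nF

In nF:
  7774 pF = 7774e-3 nF = 7.774
  0.4764 uF = 0.4764e3 nF = 476.4
  22040 pF = 22040e-3 nF = 22.04
  9359 pF = 9359e-3 nF = 9.359
  0.005908 uF = 0.005908e3 nF = 5.908
Sum: 7.774 + 476.4 + 22.04 + 9.359 + 5.908 = 521.481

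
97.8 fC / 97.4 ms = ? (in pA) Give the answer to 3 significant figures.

(97.8 × 10⁻¹⁵) / (97.4 × 10⁻³) = 1.0041 × 10⁻¹² A

1.00 pA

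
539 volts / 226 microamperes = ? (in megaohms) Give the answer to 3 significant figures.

(539) / (226 × 10^-6) = 2.385 × 10^6 Ω

2.38 megaohms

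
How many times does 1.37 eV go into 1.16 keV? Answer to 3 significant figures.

847

(1.16 × 10^3) / (1.37) = 0.8467 × 10^3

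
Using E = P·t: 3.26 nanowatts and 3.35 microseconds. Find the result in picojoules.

3.26 × 10⁻⁹ × 3.35 × 10⁻⁶ = 10.921 × 10⁻¹⁵ J

0.010921 picojoules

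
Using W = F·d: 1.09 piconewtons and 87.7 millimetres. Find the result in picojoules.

1.09 × 10^-12 × 87.7 × 10^-3 = 95.593 × 10^-15 J

0.095593 picojoules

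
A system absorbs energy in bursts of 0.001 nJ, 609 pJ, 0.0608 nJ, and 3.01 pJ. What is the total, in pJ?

In pJ:
  0.001 nJ = 0.001e3 pJ = 1
  609 pJ → 609
  0.0608 nJ = 0.0608e3 pJ = 60.8
  3.01 pJ → 3.01
Sum: 1 + 609 + 60.8 + 3.01 = 673.81

673.81 pJ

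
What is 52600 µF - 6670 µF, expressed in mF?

45.93 mF

In mF:
  52600 µF = 52600 × 10⁻³ mF = 52.6
  6670 µF = 6670 × 10⁻³ mF = 6.67
Difference: 52.6 - 6.67 = 45.93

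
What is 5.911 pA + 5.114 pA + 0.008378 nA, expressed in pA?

19.403 pA

In pA:
  5.911 pA → 5.911
  5.114 pA → 5.114
  0.008378 nA = 0.008378 × 10³ pA = 8.378
Sum: 5.911 + 5.114 + 8.378 = 19.403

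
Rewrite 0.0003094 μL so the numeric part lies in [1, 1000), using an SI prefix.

= 309.4 × 10^-12 L; 10^-12 is pico.

309.4 pL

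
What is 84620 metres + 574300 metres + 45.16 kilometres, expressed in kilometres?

In kilometres:
  84620 metres = 84620 × 10^-3 kilometres = 84.62
  574300 metres = 574300 × 10^-3 kilometres = 574.3
  45.16 kilometres → 45.16
Sum: 84.62 + 574.3 + 45.16 = 704.08

704.08 kilometres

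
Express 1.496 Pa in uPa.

1496000 uPa

(no prefix) = 1e0, micro = 1e-6; factor is 1e6.
1.496 × 1e6 = 1496000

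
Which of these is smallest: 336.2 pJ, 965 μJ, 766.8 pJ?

336.2 pJ

336.2 pJ = 0.0000000003362 J
965 μJ = 0.000965 J
766.8 pJ = 0.0000000007668 J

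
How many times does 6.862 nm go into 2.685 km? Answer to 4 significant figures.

391300000000

(2.685 × 10³) / (6.862 × 10⁻⁹) = 0.39129 × 10¹²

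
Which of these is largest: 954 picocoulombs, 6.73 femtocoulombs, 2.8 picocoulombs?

954 picocoulombs

954 picocoulombs = 0.000000000954 coulombs
6.73 femtocoulombs = 0.00000000000000673 coulombs
2.8 picocoulombs = 0.0000000000028 coulombs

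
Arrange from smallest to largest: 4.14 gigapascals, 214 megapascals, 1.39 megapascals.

4.14 gigapascals = 4140000000 pascals
214 megapascals = 214000000 pascals
1.39 megapascals = 1390000 pascals

1.39 megapascals < 214 megapascals < 4.14 gigapascals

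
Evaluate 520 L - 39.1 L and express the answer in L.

In L:
  520 L → 520
  39.1 L → 39.1
Difference: 520 - 39.1 = 480.9

480.9 L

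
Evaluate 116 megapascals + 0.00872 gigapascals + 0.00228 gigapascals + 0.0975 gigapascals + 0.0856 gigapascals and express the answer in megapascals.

In megapascals:
  116 megapascals → 116
  0.00872 gigapascals = 0.00872 × 10³ megapascals = 8.72
  0.00228 gigapascals = 0.00228 × 10³ megapascals = 2.28
  0.0975 gigapascals = 0.0975 × 10³ megapascals = 97.5
  0.0856 gigapascals = 0.0856 × 10³ megapascals = 85.6
Sum: 116 + 8.72 + 2.28 + 97.5 + 85.6 = 310.1

310.1 megapascals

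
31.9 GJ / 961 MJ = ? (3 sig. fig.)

(31.9 × 10^9) / (961 × 10^6) = 0.03319 × 10^3

33.2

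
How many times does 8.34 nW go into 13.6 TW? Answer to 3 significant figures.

(13.6e12) / (8.34e-9) = 1.631e21

1630000000000000000000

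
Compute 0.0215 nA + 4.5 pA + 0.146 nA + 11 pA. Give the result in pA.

183 pA

In pA:
  0.0215 nA = 0.0215 × 10^3 pA = 21.5
  4.5 pA → 4.5
  0.146 nA = 0.146 × 10^3 pA = 146
  11 pA → 11
Sum: 21.5 + 4.5 + 146 + 11 = 183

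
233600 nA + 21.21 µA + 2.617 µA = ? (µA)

In µA:
  233600 nA = 233600 × 10^-3 µA = 233.6
  21.21 µA → 21.21
  2.617 µA → 2.617
Sum: 233.6 + 21.21 + 2.617 = 257.427

257.427 µA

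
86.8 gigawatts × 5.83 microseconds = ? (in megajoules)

0.506044 megajoules

86.8 × 10^9 × 5.83 × 10^-6 = 506.044 × 10^3 J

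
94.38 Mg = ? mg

94380000000 mg

mega = 10⁶, milli = 10⁻³; factor is 10⁹.
94.38 × 10⁹ = 94380000000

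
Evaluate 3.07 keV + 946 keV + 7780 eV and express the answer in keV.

In keV:
  3.07 keV → 3.07
  946 keV → 946
  7780 eV = 7780 × 10⁻³ keV = 7.78
Sum: 3.07 + 946 + 7.78 = 956.85

956.85 keV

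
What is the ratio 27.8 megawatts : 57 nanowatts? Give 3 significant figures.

488000000000000

(27.8 × 10^6) / (57 × 10^-9) = 0.4877 × 10^15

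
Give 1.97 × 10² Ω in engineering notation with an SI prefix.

= 197 Ω; mantissa already in [1, 1000).

197 Ω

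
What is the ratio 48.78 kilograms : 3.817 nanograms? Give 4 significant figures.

(48.78 × 10³) / (3.817 × 10⁻⁹) = 12.78 × 10¹²

12780000000000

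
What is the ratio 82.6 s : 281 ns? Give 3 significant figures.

(82.6) / (281 × 10⁻⁹) = 0.294 × 10⁹

294000000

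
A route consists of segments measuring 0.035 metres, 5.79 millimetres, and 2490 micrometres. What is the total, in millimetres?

In millimetres:
  0.035 metres = 0.035 × 10³ millimetres = 35
  5.79 millimetres → 5.79
  2490 micrometres = 2490 × 10⁻³ millimetres = 2.49
Sum: 35 + 5.79 + 2.49 = 43.28

43.28 millimetres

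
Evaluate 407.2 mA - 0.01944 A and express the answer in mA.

387.76 mA

In mA:
  407.2 mA → 407.2
  0.01944 A = 0.01944 × 10³ mA = 19.44
Difference: 407.2 - 19.44 = 387.76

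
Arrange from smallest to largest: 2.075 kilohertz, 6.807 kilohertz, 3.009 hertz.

3.009 hertz < 2.075 kilohertz < 6.807 kilohertz

2.075 kilohertz = 2075 hertz
6.807 kilohertz = 6807 hertz
3.009 hertz = 3.009 hertz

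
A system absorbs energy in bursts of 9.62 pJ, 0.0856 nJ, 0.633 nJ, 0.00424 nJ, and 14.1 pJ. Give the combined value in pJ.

In pJ:
  9.62 pJ → 9.62
  0.0856 nJ = 0.0856 × 10^3 pJ = 85.6
  0.633 nJ = 0.633 × 10^3 pJ = 633
  0.00424 nJ = 0.00424 × 10^3 pJ = 4.24
  14.1 pJ → 14.1
Sum: 9.62 + 85.6 + 633 + 4.24 + 14.1 = 746.56

746.56 pJ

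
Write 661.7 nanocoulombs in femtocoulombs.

661700000 femtocoulombs

nano = 1e-9, femto = 1e-15; factor is 1e6.
661.7 × 1e6 = 661700000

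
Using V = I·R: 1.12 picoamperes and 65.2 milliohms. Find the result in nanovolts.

0.000073024 nanovolts

1.12 × 10⁻¹² × 65.2 × 10⁻³ = 73.024 × 10⁻¹⁵ V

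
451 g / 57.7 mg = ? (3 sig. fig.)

7820

(451) / (57.7 × 10^-3) = 7.816 × 10^3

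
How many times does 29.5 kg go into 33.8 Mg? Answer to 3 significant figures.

1150

(33.8 × 10^6) / (29.5 × 10^3) = 1.146 × 10^3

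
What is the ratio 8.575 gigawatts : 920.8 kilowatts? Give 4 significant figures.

9313

(8.575 × 10^9) / (920.8 × 10^3) = 0.0093126 × 10^6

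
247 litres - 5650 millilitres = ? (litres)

In litres:
  247 litres → 247
  5650 millilitres = 5650 × 10⁻³ litres = 5.65
Difference: 247 - 5.65 = 241.35

241.35 litres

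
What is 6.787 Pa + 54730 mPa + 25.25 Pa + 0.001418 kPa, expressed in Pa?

In Pa:
  6.787 Pa → 6.787
  54730 mPa = 54730 × 10⁻³ Pa = 54.73
  25.25 Pa → 25.25
  0.001418 kPa = 0.001418 × 10³ Pa = 1.418
Sum: 6.787 + 54.73 + 25.25 + 1.418 = 88.185

88.185 Pa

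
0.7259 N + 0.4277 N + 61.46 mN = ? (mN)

1215.06 mN

In mN:
  0.7259 N = 0.7259 × 10³ mN = 725.9
  0.4277 N = 0.4277 × 10³ mN = 427.7
  61.46 mN → 61.46
Sum: 725.9 + 427.7 + 61.46 = 1215.06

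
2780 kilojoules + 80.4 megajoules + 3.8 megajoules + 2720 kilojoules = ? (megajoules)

In megajoules:
  2780 kilojoules = 2780e-3 megajoules = 2.78
  80.4 megajoules → 80.4
  3.8 megajoules → 3.8
  2720 kilojoules = 2720e-3 megajoules = 2.72
Sum: 2.78 + 80.4 + 3.8 + 2.72 = 89.7

89.7 megajoules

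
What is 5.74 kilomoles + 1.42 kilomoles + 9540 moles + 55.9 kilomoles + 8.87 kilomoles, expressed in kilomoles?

In kilomoles:
  5.74 kilomoles → 5.74
  1.42 kilomoles → 1.42
  9540 moles = 9540 × 10⁻³ kilomoles = 9.54
  55.9 kilomoles → 55.9
  8.87 kilomoles → 8.87
Sum: 5.74 + 1.42 + 9.54 + 55.9 + 8.87 = 81.47

81.47 kilomoles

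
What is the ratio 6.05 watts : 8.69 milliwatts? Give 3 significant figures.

(6.05) / (8.69 × 10⁻³) = 0.6962 × 10³

696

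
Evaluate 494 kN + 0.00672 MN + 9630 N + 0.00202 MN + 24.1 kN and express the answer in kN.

536.47 kN

In kN:
  494 kN → 494
  0.00672 MN = 0.00672 × 10³ kN = 6.72
  9630 N = 9630 × 10⁻³ kN = 9.63
  0.00202 MN = 0.00202 × 10³ kN = 2.02
  24.1 kN → 24.1
Sum: 494 + 6.72 + 9.63 + 2.02 + 24.1 = 536.47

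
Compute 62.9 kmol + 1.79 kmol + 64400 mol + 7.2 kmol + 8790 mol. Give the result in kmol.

In kmol:
  62.9 kmol → 62.9
  1.79 kmol → 1.79
  64400 mol = 64400 × 10⁻³ kmol = 64.4
  7.2 kmol → 7.2
  8790 mol = 8790 × 10⁻³ kmol = 8.79
Sum: 62.9 + 1.79 + 64.4 + 7.2 + 8.79 = 145.08

145.08 kmol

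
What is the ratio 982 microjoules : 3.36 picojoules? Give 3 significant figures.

292000000

(982 × 10^-6) / (3.36 × 10^-12) = 292.3 × 10^6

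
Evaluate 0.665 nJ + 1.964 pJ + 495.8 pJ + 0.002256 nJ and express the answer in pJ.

In pJ:
  0.665 nJ = 0.665 × 10³ pJ = 665
  1.964 pJ → 1.964
  495.8 pJ → 495.8
  0.002256 nJ = 0.002256 × 10³ pJ = 2.256
Sum: 665 + 1.964 + 495.8 + 2.256 = 1165.02

1165.02 pJ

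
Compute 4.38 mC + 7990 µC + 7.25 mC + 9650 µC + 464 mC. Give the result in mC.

In mC:
  4.38 mC → 4.38
  7990 µC = 7990 × 10^-3 mC = 7.99
  7.25 mC → 7.25
  9650 µC = 9650 × 10^-3 mC = 9.65
  464 mC → 464
Sum: 4.38 + 7.99 + 7.25 + 9.65 + 464 = 493.27

493.27 mC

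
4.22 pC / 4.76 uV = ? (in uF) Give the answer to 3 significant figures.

(4.22 × 10^-12) / (4.76 × 10^-6) = 0.88655 × 10^-6 F

0.887 uF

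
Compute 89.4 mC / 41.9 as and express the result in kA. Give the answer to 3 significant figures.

(89.4 × 10⁻³) / (41.9 × 10⁻¹⁸) = 2.1337 × 10¹⁵ A

2130000000000 kA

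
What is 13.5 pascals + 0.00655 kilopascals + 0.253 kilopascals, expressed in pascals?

In pascals:
  13.5 pascals → 13.5
  0.00655 kilopascals = 0.00655 × 10³ pascals = 6.55
  0.253 kilopascals = 0.253 × 10³ pascals = 253
Sum: 13.5 + 6.55 + 253 = 273.05

273.05 pascals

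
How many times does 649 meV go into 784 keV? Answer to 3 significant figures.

(784e3) / (649e-3) = 1.208e6

1210000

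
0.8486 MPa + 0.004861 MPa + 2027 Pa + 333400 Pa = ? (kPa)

In kPa:
  0.8486 MPa = 0.8486 × 10^3 kPa = 848.6
  0.004861 MPa = 0.004861 × 10^3 kPa = 4.861
  2027 Pa = 2027 × 10^-3 kPa = 2.027
  333400 Pa = 333400 × 10^-3 kPa = 333.4
Sum: 848.6 + 4.861 + 2.027 + 333.4 = 1188.888

1188.888 kPa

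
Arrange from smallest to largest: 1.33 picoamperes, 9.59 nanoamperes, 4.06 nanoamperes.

1.33 picoamperes < 4.06 nanoamperes < 9.59 nanoamperes

1.33 picoamperes = 0.00000000000133 amperes
9.59 nanoamperes = 0.00000000959 amperes
4.06 nanoamperes = 0.00000000406 amperes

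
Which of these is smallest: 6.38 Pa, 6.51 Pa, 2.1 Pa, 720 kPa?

2.1 Pa

6.38 Pa = 6.38 Pa
6.51 Pa = 6.51 Pa
2.1 Pa = 2.1 Pa
720 kPa = 720000 Pa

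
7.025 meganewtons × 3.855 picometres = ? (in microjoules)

27.081375 microjoules

7.025e6 × 3.855e-12 = 27.081375e-6 J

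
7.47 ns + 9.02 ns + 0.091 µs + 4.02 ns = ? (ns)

In ns:
  7.47 ns → 7.47
  9.02 ns → 9.02
  0.091 µs = 0.091e3 ns = 91
  4.02 ns → 4.02
Sum: 7.47 + 9.02 + 91 + 4.02 = 111.51

111.51 ns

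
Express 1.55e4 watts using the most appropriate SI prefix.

= 15.5e3 watts; 1e3 is kilo.

15.5 kilowatts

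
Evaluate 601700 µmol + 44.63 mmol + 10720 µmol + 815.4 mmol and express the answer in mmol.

1472.45 mmol

In mmol:
  601700 µmol = 601700 × 10⁻³ mmol = 601.7
  44.63 mmol → 44.63
  10720 µmol = 10720 × 10⁻³ mmol = 10.72
  815.4 mmol → 815.4
Sum: 601.7 + 44.63 + 10.72 + 815.4 = 1472.45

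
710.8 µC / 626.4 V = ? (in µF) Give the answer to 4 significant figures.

1.135 µF

(710.8 × 10^-6) / (626.4) = 1.13474 × 10^-6 F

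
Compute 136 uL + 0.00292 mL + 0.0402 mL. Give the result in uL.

In uL:
  136 uL → 136
  0.00292 mL = 0.00292 × 10^3 uL = 2.92
  0.0402 mL = 0.0402 × 10^3 uL = 40.2
Sum: 136 + 2.92 + 40.2 = 179.12

179.12 uL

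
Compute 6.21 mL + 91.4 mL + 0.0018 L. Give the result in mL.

99.41 mL

In mL:
  6.21 mL → 6.21
  91.4 mL → 91.4
  0.0018 L = 0.0018 × 10^3 mL = 1.8
Sum: 6.21 + 91.4 + 1.8 = 99.41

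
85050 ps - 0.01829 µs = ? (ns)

In ns:
  85050 ps = 85050e-3 ns = 85.05
  0.01829 µs = 0.01829e3 ns = 18.29
Difference: 85.05 - 18.29 = 66.76

66.76 ns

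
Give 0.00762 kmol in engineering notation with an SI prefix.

7.62 mol

= 7.62 mol; mantissa already in [1, 1000).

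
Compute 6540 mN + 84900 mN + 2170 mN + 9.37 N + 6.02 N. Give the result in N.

In N:
  6540 mN = 6540e-3 N = 6.54
  84900 mN = 84900e-3 N = 84.9
  2170 mN = 2170e-3 N = 2.17
  9.37 N → 9.37
  6.02 N → 6.02
Sum: 6.54 + 84.9 + 2.17 + 9.37 + 6.02 = 109

109 N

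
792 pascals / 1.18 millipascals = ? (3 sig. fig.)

671000

(792) / (1.18 × 10^-3) = 671.2 × 10^3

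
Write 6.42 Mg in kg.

mega = 10^6, kilo = 10^3; factor is 10^3.
6.42 × 10^3 = 6420

6420 kg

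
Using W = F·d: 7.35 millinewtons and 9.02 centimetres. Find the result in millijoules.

0.66297 millijoules

7.35 × 10^-3 × 9.02 × 10^-2 = 66.297 × 10^-5 J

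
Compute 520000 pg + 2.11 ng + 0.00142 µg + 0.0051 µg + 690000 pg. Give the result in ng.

In ng:
  520000 pg = 520000 × 10^-3 ng = 520
  2.11 ng → 2.11
  0.00142 µg = 0.00142 × 10^3 ng = 1.42
  0.0051 µg = 0.0051 × 10^3 ng = 5.1
  690000 pg = 690000 × 10^-3 ng = 690
Sum: 520 + 2.11 + 1.42 + 5.1 + 690 = 1218.63

1218.63 ng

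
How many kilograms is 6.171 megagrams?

6171 kilograms

mega = 10⁶, kilo = 10³; factor is 10³.
6.171 × 10³ = 6171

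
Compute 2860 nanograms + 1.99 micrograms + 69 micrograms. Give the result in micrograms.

73.85 micrograms

In micrograms:
  2860 nanograms = 2860e-3 micrograms = 2.86
  1.99 micrograms → 1.99
  69 micrograms → 69
Sum: 2.86 + 1.99 + 69 = 73.85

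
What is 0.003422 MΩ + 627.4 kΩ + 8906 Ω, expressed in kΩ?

In kΩ:
  0.003422 MΩ = 0.003422e3 kΩ = 3.422
  627.4 kΩ → 627.4
  8906 Ω = 8906e-3 kΩ = 8.906
Sum: 3.422 + 627.4 + 8.906 = 639.728

639.728 kΩ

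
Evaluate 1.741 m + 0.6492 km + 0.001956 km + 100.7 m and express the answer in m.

In m:
  1.741 m → 1.741
  0.6492 km = 0.6492 × 10^3 m = 649.2
  0.001956 km = 0.001956 × 10^3 m = 1.956
  100.7 m → 100.7
Sum: 1.741 + 649.2 + 1.956 + 100.7 = 753.597

753.597 m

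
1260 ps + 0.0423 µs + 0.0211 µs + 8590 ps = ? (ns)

In ns:
  1260 ps = 1260 × 10⁻³ ns = 1.26
  0.0423 µs = 0.0423 × 10³ ns = 42.3
  0.0211 µs = 0.0211 × 10³ ns = 21.1
  8590 ps = 8590 × 10⁻³ ns = 8.59
Sum: 1.26 + 42.3 + 21.1 + 8.59 = 73.25

73.25 ns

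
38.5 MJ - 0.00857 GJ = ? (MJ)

29.93 MJ

In MJ:
  38.5 MJ → 38.5
  0.00857 GJ = 0.00857 × 10³ MJ = 8.57
Difference: 38.5 - 8.57 = 29.93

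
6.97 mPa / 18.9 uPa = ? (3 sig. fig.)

369

(6.97 × 10^-3) / (18.9 × 10^-6) = 0.3688 × 10^3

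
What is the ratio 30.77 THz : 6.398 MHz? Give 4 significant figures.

4809000

(30.77 × 10¹²) / (6.398 × 10⁶) = 4.8093 × 10⁶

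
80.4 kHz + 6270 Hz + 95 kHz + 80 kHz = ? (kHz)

In kHz:
  80.4 kHz → 80.4
  6270 Hz = 6270 × 10^-3 kHz = 6.27
  95 kHz → 95
  80 kHz → 80
Sum: 80.4 + 6.27 + 95 + 80 = 261.67

261.67 kHz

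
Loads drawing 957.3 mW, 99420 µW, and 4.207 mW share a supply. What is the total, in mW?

1060.927 mW

In mW:
  957.3 mW → 957.3
  99420 µW = 99420 × 10^-3 mW = 99.42
  4.207 mW → 4.207
Sum: 957.3 + 99.42 + 4.207 = 1060.927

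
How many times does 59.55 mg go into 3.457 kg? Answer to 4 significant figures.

58050

(3.457e3) / (59.55e-3) = 0.058052e6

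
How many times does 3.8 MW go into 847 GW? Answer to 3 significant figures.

(847 × 10^9) / (3.8 × 10^6) = 222.9 × 10^3

223000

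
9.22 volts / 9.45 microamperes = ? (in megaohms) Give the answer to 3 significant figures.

(9.22) / (9.45e-6) = 0.97566e6 Ω

0.976 megaohms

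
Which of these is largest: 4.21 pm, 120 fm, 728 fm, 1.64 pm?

4.21 pm = 0.00000000000421 m
120 fm = 0.00000000000012 m
728 fm = 0.000000000000728 m
1.64 pm = 0.00000000000164 m

4.21 pm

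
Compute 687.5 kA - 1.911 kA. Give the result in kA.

In kA:
  687.5 kA → 687.5
  1.911 kA → 1.911
Difference: 687.5 - 1.911 = 685.589

685.589 kA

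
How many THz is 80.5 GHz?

giga = 10^9, tera = 10^12; factor is 10^-3.
80.5 × 10^-3 = 0.0805

0.0805 THz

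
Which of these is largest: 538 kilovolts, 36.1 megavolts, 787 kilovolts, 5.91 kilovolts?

538 kilovolts = 538000 volts
36.1 megavolts = 36100000 volts
787 kilovolts = 787000 volts
5.91 kilovolts = 5910 volts

36.1 megavolts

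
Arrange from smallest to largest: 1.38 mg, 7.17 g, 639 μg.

1.38 mg = 0.00138 g
7.17 g = 7.17 g
639 μg = 0.000639 g

639 μg < 1.38 mg < 7.17 g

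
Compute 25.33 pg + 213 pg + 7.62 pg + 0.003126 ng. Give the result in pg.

In pg:
  25.33 pg → 25.33
  213 pg → 213
  7.62 pg → 7.62
  0.003126 ng = 0.003126 × 10³ pg = 3.126
Sum: 25.33 + 213 + 7.62 + 3.126 = 249.076

249.076 pg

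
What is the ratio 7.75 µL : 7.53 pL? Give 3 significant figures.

1030000

(7.75e-6) / (7.53e-12) = 1.029e6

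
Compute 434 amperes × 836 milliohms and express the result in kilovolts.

434 × 836 × 10^-3 = 362824 × 10^-3 V

0.362824 kilovolts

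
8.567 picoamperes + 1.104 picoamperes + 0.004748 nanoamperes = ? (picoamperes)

14.419 picoamperes

In picoamperes:
  8.567 picoamperes → 8.567
  1.104 picoamperes → 1.104
  0.004748 nanoamperes = 0.004748 × 10^3 picoamperes = 4.748
Sum: 8.567 + 1.104 + 4.748 = 14.419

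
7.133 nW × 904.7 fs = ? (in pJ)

0.0000000064532251 pJ

7.133e-9 × 904.7e-15 = 6453.2251e-24 J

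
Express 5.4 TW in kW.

5400000000 kW

tera = 10¹², kilo = 10³; factor is 10⁹.
5.4 × 10⁹ = 5400000000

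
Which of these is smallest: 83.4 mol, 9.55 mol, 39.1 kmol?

83.4 mol = 83.4 mol
9.55 mol = 9.55 mol
39.1 kmol = 39100 mol

9.55 mol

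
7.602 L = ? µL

(no prefix) = 10⁰, micro = 10⁻⁶; factor is 10⁶.
7.602 × 10⁶ = 7602000

7602000 µL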